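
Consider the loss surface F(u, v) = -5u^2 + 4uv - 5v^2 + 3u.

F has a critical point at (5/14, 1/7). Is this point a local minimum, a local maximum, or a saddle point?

The Hessian of F is constant: H = [[-10, 4], [4, -10]].
det(H) = (-10)·(-10) − 4² = 84.
det(H) > 0 and tr(H) = -20 < 0, so H is negative definite and the point is a local maximum.

local maximum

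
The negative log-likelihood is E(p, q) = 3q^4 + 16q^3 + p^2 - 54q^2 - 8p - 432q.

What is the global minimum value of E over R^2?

E(p,q) separates as A(p) + B(q), so its minimum is min A + min B.
A'(p) = 2p - 8 vanishes at p ∈ {4}; B'(q) = 12(q - 3)(q + 3)(q + 4) vanishes at q ∈ {-4, -3, 3}.
Local minima of A (where A''>0): A(4)=-16. Local minima of B: B(-4)=608, B(3)=-1107.
So the global minimum of E is A(4) + B(3) = -16 − 1107 = -1123, attained at (4, 3).

-1123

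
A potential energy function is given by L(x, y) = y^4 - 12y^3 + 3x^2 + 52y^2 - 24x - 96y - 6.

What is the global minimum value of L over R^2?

-118

L(x,y) separates as P(x) + Q(y) − 6, so its minimum is min P + min Q − 6.
P'(x) = 6x - 24 vanishes at x ∈ {4}; Q'(y) = 4(y - 4)(y - 3)(y - 2) vanishes at y ∈ {2, 3, 4}.
Local minima of P (where P''>0): P(4)=-48. Local minima of Q: Q(2)=-64, Q(4)=-64.
So the global minimum of L is P(4) + Q(2) − 6 = -48 − 64 − 6 = -118, attained at (4, 2).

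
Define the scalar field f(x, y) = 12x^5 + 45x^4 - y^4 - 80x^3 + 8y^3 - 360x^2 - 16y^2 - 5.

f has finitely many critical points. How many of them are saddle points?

f separates as a function of x plus a function of y, so ∇f=0 decouples.
∂f/∂x = 60x(x - 2)(x + 2)(x + 3) = 0 at x ∈ {-3, -2, 0, 2}; ∂f/∂y = -4y(y - 4)(y - 2) = 0 at y ∈ {0, 2, 4}.
The Hessian is diagonal: diag(f_xx, f_yy). Second derivatives: f_xx(-3)=-900, f_xx(-2)=480, f_xx(0)=-720, f_xx(2)=2400; f_yy(0)=-32, f_yy(2)=16, f_yy(4)=-32.
Saddle points occur where the two diagonal entries have opposite signs: (-3, 2), (-2, 0), (-2, 4), (0, 2), (2, 0), (2, 4). Count: 6.

6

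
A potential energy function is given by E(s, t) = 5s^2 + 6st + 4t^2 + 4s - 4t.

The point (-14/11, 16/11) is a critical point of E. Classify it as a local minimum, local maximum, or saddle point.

The Hessian of E is constant: H = [[10, 6], [6, 8]].
det(H) = 10·8 − 6² = 44.
det(H) > 0 and tr(H) = 18 > 0, so H is positive definite and the point is a local minimum.

local minimum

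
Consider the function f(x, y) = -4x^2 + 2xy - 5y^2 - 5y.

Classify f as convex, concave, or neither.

f is quadratic, so its Hessian is the constant matrix H = [[-8, 2], [2, -10]].
det(H) = 76, tr(H) = -18.
det(H) > 0 and tr(H) < 0, so H is negative definite everywhere: concave.

concave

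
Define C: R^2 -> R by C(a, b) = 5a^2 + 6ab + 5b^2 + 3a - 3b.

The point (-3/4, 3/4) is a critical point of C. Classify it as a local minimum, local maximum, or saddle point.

The Hessian of C is constant: H = [[10, 6], [6, 10]].
det(H) = 10·10 − 6² = 64.
det(H) > 0 and tr(H) = 20 > 0, so H is positive definite and the point is a local minimum.

local minimum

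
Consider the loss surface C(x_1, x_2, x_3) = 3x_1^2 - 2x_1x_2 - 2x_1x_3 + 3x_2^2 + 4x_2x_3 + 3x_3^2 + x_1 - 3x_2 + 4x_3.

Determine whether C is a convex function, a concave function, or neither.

C is quadratic, so its Hessian is the constant matrix H = [[6, -2, -2], [-2, 6, 4], [-2, 4, 6]].
Leading principal minors: 6, 32, 104.
All positive ⇒ H ≻ 0 ⇒ convex.

convex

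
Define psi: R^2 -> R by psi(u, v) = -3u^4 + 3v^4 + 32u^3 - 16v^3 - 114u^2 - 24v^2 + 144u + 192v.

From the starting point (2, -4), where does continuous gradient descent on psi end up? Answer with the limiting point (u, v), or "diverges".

(3, -2)

psi is separable, so gradient descent decouples: u follows -∂psi/∂u, v follows -∂psi/∂v.
∂psi/∂u = -12(u - 4)(u - 3)(u - 1); at u=2 this is -24, so u increases.
∂psi/∂v = 12(v - 4)(v - 2)(v + 2); at v=-4 this is -1152, so v increases.
u converges to its nearest critical value 3 (a local min of the u-part); v converges to -2. The iterate converges to (3, -2).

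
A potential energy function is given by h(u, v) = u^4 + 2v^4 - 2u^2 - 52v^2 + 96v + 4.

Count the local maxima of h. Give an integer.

h separates as a function of u plus a function of v, so ∇h=0 decouples.
∂h/∂u = 4u(u - 1)(u + 1) = 0 at u ∈ {-1, 0, 1}; ∂h/∂v = 8(v - 3)(v - 1)(v + 4) = 0 at v ∈ {-4, 1, 3}.
The Hessian is diagonal: diag(h_uu, h_vv). Second derivatives: h_uu(-1)=8, h_uu(0)=-4, h_uu(1)=8; h_vv(-4)=280, h_vv(1)=-80, h_vv(3)=112.
Local maxima occur where both diagonal entries negative: (0, 1). Count: 1.

1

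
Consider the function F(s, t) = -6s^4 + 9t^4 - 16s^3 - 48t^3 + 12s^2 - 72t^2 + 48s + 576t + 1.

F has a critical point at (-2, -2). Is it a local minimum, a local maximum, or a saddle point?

saddle point

The mixed partial ∂²F/∂s∂t is 0, so the Hessian at any point is diag(F_ss, F_tt) = diag(24(-3s^2 - 4s + 1), 36(3t^2 - 8t - 4)).
At (-2, -2): H = diag(-72, 864).
The eigenvalues have opposite signs, so H is indefinite: a saddle point.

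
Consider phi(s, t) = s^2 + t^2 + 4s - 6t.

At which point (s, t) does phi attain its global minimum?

phi(s,t) separates as P(s) + Q(t), so its minimum is min P + min Q.
P'(s) = 2s + 4 vanishes at s ∈ {-2}; Q'(t) = 2(t - 3) vanishes at t ∈ {3}.
Local minima of P (where P''>0): P(-2)=-4. Local minima of Q: Q(3)=-9.
So the global minimum of phi is P(-2) + Q(3) = -4 − 9 = -13, attained at (-2, 3).

(-2, 3)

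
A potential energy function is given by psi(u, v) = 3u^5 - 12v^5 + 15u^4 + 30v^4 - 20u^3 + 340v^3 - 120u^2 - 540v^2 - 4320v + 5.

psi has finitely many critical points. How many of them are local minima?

psi separates as a function of u plus a function of v, so ∇psi=0 decouples.
∂psi/∂u = 15u(u - 2)(u + 2)(u + 4) = 0 at u ∈ {-4, -2, 0, 2}; ∂psi/∂v = -60(v - 4)(v - 3)(v + 2)(v + 3) = 0 at v ∈ {-3, -2, 3, 4}.
The Hessian is diagonal: diag(psi_uu, psi_vv). Second derivatives: psi_uu(-4)=-720, psi_uu(-2)=240, psi_uu(0)=-240, psi_uu(2)=720; psi_vv(-3)=2520, psi_vv(-2)=-1800, psi_vv(3)=1800, psi_vv(4)=-2520.
Local minima occur where both diagonal entries positive: (-2, -3), (-2, 3), (2, -3), (2, 3). Count: 4.

4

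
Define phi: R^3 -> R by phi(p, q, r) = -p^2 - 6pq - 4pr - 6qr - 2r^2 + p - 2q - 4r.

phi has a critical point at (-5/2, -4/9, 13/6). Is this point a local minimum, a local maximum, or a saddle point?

saddle point

The Hessian is constant: H = [[-2, -6, -4], [-6, 0, -6], [-4, -6, -4]].
Leading principal minors: Δ₁ = -2, Δ₂ = -36, Δ₃ = -72.
The minors fit neither the all-positive nor the alternating-sign pattern, so H is indefinite: a saddle point.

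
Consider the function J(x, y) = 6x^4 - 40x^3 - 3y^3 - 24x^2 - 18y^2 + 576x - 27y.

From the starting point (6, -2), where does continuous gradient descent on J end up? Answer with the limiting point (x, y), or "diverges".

J is separable, so gradient descent decouples: x follows -∂J/∂x, y follows -∂J/∂y.
∂J/∂x = 24(x - 4)(x - 3)(x + 2); at x=6 this is 1152, so x decreases.
∂J/∂y = -9(y + 1)(y + 3); at y=-2 this is 9, so y decreases.
x converges to its nearest critical value 4 (a local min of the x-part); y converges to -3. The iterate converges to (4, -3).

(4, -3)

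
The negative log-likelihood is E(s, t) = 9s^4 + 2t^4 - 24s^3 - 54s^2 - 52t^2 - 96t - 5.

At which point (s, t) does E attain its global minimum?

(3, 4)

E(s,t) separates as P(s) + Q(t) − 5, so its minimum is min P + min Q − 5.
P'(s) = 36s(s - 3)(s + 1) vanishes at s ∈ {-1, 0, 3}; Q'(t) = 8(t - 4)(t + 1)(t + 3) vanishes at t ∈ {-3, -1, 4}.
Local minima of P (where P''>0): P(-1)=-21, P(3)=-405. Local minima of Q: Q(-3)=-18, Q(4)=-704.
So the global minimum of E is P(3) + Q(4) − 5 = -405 − 704 − 5 = -1114, attained at (3, 4).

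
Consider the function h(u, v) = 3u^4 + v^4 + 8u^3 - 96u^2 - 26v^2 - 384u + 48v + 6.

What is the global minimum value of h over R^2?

h(u,v) separates as P(u) + Q(v) + 6, so its minimum is min P + min Q + 6.
P'(u) = 12(u - 4)(u + 2)(u + 4) vanishes at u ∈ {-4, -2, 4}; Q'(v) = 4(v - 3)(v - 1)(v + 4) vanishes at v ∈ {-4, 1, 3}.
Local minima of P (where P''>0): P(-4)=256, P(4)=-1792. Local minima of Q: Q(-4)=-352, Q(3)=-9.
So the global minimum of h is P(4) + Q(-4) + 6 = -1792 − 352 + 6 = -2138, attained at (4, -4).

-2138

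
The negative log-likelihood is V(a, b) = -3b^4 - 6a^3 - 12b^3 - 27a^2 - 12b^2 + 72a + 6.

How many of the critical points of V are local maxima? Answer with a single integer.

2

V separates as a function of a plus a function of b, so ∇V=0 decouples.
∂V/∂a = -18(a - 1)(a + 4) = 0 at a ∈ {-4, 1}; ∂V/∂b = -12b(b + 1)(b + 2) = 0 at b ∈ {-2, -1, 0}.
The Hessian is diagonal: diag(V_aa, V_bb). Second derivatives: V_aa(-4)=90, V_aa(1)=-90; V_bb(-2)=-24, V_bb(-1)=12, V_bb(0)=-24.
Local maxima occur where both diagonal entries negative: (1, -2), (1, 0). Count: 2.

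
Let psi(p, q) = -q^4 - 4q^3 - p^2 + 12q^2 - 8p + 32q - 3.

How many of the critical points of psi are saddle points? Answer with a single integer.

psi separates as a function of p plus a function of q, so ∇psi=0 decouples.
∂psi/∂p = -2(p + 4) = 0 at p ∈ {-4}; ∂psi/∂q = -4(q - 2)(q + 1)(q + 4) = 0 at q ∈ {-4, -1, 2}.
The Hessian is diagonal: diag(psi_pp, psi_qq). Second derivatives: psi_pp(-4)=-2; psi_qq(-4)=-72, psi_qq(-1)=36, psi_qq(2)=-72.
Saddle points occur where the two diagonal entries have opposite signs: (-4, -1). Count: 1.

1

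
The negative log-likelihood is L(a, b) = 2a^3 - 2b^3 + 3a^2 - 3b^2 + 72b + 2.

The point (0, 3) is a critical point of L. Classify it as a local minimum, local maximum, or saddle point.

saddle point

The mixed partial ∂²L/∂a∂b is 0, so the Hessian at any point is diag(L_aa, L_bb) = diag(6(2a + 1), -6(2b + 1)).
At (0, 3): H = diag(6, -42).
The eigenvalues have opposite signs, so H is indefinite: a saddle point.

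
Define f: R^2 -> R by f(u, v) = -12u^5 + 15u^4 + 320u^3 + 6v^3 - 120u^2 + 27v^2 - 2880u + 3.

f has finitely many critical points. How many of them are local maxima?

f separates as a function of u plus a function of v, so ∇f=0 decouples.
∂f/∂u = -60(u - 4)(u - 2)(u + 2)(u + 3) = 0 at u ∈ {-3, -2, 2, 4}; ∂f/∂v = 18v(v + 3) = 0 at v ∈ {-3, 0}.
The Hessian is diagonal: diag(f_uu, f_vv). Second derivatives: f_uu(-3)=2100, f_uu(-2)=-1440, f_uu(2)=2400, f_uu(4)=-5040; f_vv(-3)=-54, f_vv(0)=54.
Local maxima occur where both diagonal entries negative: (-2, -3), (4, -3). Count: 2.

2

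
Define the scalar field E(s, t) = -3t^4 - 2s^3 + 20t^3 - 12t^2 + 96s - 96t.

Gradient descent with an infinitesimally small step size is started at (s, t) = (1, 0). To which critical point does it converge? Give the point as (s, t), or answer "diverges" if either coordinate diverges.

E is separable, so gradient descent decouples: s follows -∂E/∂s, t follows -∂E/∂t.
∂E/∂s = -6(s - 4)(s + 4); at s=1 this is 90, so s decreases.
∂E/∂t = -12(t - 4)(t - 2)(t + 1); at t=0 this is -96, so t increases.
s converges to its nearest critical value -4 (a local min of the s-part); t converges to 2. The iterate converges to (-4, 2).

(-4, 2)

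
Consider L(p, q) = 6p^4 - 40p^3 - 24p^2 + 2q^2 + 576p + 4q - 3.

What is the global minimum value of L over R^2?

L(p,q) separates as A(p) + B(q) − 3, so its minimum is min A + min B − 3.
A'(p) = 24(p - 4)(p - 3)(p + 2) vanishes at p ∈ {-2, 3, 4}; B'(q) = 4q + 4 vanishes at q ∈ {-1}.
Local minima of A (where A''>0): A(-2)=-832, A(4)=896. Local minima of B: B(-1)=-2.
So the global minimum of L is A(-2) + B(-1) − 3 = -832 − 2 − 3 = -837, attained at (-2, -1).

-837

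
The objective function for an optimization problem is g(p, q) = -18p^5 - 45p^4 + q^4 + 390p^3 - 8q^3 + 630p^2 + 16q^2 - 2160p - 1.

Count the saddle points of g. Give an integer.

6

g separates as a function of p plus a function of q, so ∇g=0 decouples.
∂g/∂p = -90(p - 3)(p - 1)(p + 2)(p + 4) = 0 at p ∈ {-4, -2, 1, 3}; ∂g/∂q = 4q(q - 4)(q - 2) = 0 at q ∈ {0, 2, 4}.
The Hessian is diagonal: diag(g_pp, g_qq). Second derivatives: g_pp(-4)=6300, g_pp(-2)=-2700, g_pp(1)=2700, g_pp(3)=-6300; g_qq(0)=32, g_qq(2)=-16, g_qq(4)=32.
Saddle points occur where the two diagonal entries have opposite signs: (-4, 2), (-2, 0), (-2, 4), (1, 2), (3, 0), (3, 4). Count: 6.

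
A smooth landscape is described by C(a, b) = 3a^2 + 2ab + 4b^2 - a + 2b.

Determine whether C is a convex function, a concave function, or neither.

convex

C is quadratic, so its Hessian is the constant matrix H = [[6, 2], [2, 8]].
det(H) = 44, tr(H) = 14.
det(H) > 0 and tr(H) > 0, so H is positive definite everywhere: convex.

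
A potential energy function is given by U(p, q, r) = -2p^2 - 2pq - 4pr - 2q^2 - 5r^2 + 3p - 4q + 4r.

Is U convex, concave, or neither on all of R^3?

concave

U is quadratic, so its Hessian is the constant matrix H = [[-4, -2, -4], [-2, -4, 0], [-4, 0, -10]].
Leading principal minors: -4, 12, -56.
Signs alternate −, +, − ⇒ H ≺ 0 ⇒ concave.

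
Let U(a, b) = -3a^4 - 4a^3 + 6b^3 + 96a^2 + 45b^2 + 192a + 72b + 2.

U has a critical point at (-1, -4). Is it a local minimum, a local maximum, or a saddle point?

saddle point

The mixed partial ∂²U/∂a∂b is 0, so the Hessian at any point is diag(U_aa, U_bb) = diag(12(-3a^2 - 2a + 16), 18(2b + 5)).
At (-1, -4): H = diag(180, -54).
The eigenvalues have opposite signs, so H is indefinite: a saddle point.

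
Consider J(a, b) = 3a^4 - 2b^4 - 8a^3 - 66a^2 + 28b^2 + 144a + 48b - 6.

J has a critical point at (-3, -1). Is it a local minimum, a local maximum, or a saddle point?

local minimum

The mixed partial ∂²J/∂a∂b is 0, so the Hessian at any point is diag(J_aa, J_bb) = diag(12(3a^2 - 4a - 11), 8(-3b^2 + 7)).
At (-3, -1): H = diag(336, 32).
Both eigenvalues are positive, so H is positive definite: a local minimum.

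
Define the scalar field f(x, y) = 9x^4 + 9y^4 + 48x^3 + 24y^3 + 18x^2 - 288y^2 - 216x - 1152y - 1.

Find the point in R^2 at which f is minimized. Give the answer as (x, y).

f(x,y) separates as P(x) + Q(y) − 1, so its minimum is min P + min Q − 1.
P'(x) = 36(x - 1)(x + 2)(x + 3) vanishes at x ∈ {-3, -2, 1}; Q'(y) = 36(y - 4)(y + 2)(y + 4) vanishes at y ∈ {-4, -2, 4}.
Local minima of P (where P''>0): P(-3)=243, P(1)=-141. Local minima of Q: Q(-4)=768, Q(4)=-5376.
So the global minimum of f is P(1) + Q(4) − 1 = -141 − 5376 − 1 = -5518, attained at (1, 4).

(1, 4)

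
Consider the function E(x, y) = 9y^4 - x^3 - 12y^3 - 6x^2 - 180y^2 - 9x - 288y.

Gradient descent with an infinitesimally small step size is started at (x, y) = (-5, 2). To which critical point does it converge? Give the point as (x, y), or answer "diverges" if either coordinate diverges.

E is separable, so gradient descent decouples: x follows -∂E/∂x, y follows -∂E/∂y.
∂E/∂x = -3(x + 1)(x + 3); at x=-5 this is -24, so x increases.
∂E/∂y = 36(y - 4)(y + 1)(y + 2); at y=2 this is -864, so y increases.
x converges to its nearest critical value -3 (a local min of the x-part); y converges to 4. The iterate converges to (-3, 4).

(-3, 4)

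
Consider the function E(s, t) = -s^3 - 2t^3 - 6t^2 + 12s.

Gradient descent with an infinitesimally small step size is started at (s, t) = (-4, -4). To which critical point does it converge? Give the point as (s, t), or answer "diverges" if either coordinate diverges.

E is separable, so gradient descent decouples: s follows -∂E/∂s, t follows -∂E/∂t.
∂E/∂s = -3(s - 2)(s + 2); at s=-4 this is -36, so s increases.
∂E/∂t = -6t(t + 2); at t=-4 this is -48, so t increases.
s converges to its nearest critical value -2 (a local min of the s-part); t converges to -2. The iterate converges to (-2, -2).

(-2, -2)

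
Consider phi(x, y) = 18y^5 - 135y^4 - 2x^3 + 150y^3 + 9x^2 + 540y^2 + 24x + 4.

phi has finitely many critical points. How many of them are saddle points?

phi separates as a function of x plus a function of y, so ∇phi=0 decouples.
∂phi/∂x = -6(x - 4)(x + 1) = 0 at x ∈ {-1, 4}; ∂phi/∂y = 90y(y - 4)(y - 3)(y + 1) = 0 at y ∈ {-1, 0, 3, 4}.
The Hessian is diagonal: diag(phi_xx, phi_yy). Second derivatives: phi_xx(-1)=30, phi_xx(4)=-30; phi_yy(-1)=-1800, phi_yy(0)=1080, phi_yy(3)=-1080, phi_yy(4)=1800.
Saddle points occur where the two diagonal entries have opposite signs: (-1, -1), (-1, 3), (4, 0), (4, 4). Count: 4.

4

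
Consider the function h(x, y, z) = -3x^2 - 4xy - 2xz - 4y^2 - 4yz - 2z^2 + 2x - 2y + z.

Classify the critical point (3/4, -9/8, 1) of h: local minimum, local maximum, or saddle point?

local maximum

The Hessian is constant: H = [[-6, -4, -2], [-4, -8, -4], [-2, -4, -4]].
Leading principal minors: Δ₁ = -6, Δ₂ = 32, Δ₃ = -64.
The minors alternate sign starting negative (−, +, −), so H is negative definite: a local maximum.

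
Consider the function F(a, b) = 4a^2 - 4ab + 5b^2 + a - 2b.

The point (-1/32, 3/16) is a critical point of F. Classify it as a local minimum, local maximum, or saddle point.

The Hessian of F is constant: H = [[8, -4], [-4, 10]].
det(H) = 8·10 − (-4)² = 64.
det(H) > 0 and tr(H) = 18 > 0, so H is positive definite and the point is a local minimum.

local minimum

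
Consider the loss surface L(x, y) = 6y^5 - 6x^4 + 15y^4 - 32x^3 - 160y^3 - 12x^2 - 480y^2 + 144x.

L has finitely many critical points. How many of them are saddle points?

L separates as a function of x plus a function of y, so ∇L=0 decouples.
∂L/∂x = -24(x - 1)(x + 2)(x + 3) = 0 at x ∈ {-3, -2, 1}; ∂L/∂y = 30y(y - 4)(y + 2)(y + 4) = 0 at y ∈ {-4, -2, 0, 4}.
The Hessian is diagonal: diag(L_xx, L_yy). Second derivatives: L_xx(-3)=-96, L_xx(-2)=72, L_xx(1)=-288; L_yy(-4)=-1920, L_yy(-2)=720, L_yy(0)=-960, L_yy(4)=5760.
Saddle points occur where the two diagonal entries have opposite signs: (-3, -2), (-3, 4), (-2, -4), (-2, 0), (1, -2), (1, 4). Count: 6.

6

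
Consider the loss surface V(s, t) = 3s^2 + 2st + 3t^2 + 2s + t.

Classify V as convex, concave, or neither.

V is quadratic, so its Hessian is the constant matrix H = [[6, 2], [2, 6]].
det(H) = 32, tr(H) = 12.
det(H) > 0 and tr(H) > 0, so H is positive definite everywhere: convex.

convex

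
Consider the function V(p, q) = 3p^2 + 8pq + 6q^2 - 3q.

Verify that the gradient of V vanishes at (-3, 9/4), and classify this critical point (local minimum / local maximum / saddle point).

local minimum

∇V = (6p + 8q, 8p + 12q - 3); substituting (-3, 9/4) gives ∇V = (0, 0), so (-3, 9/4) is indeed a critical point.
The Hessian of V is constant: H = [[6, 8], [8, 12]].
det(H) = 6·12 − 8² = 8.
det(H) > 0 and tr(H) = 18 > 0, so H is positive definite and the point is a local minimum.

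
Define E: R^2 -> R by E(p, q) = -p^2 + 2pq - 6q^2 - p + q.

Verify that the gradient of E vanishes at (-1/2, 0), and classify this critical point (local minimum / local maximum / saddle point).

∇E = (-2p + 2q - 1, 2p - 12q + 1); substituting (-1/2, 0) gives ∇E = (0, 0), so (-1/2, 0) is indeed a critical point.
The Hessian of E is constant: H = [[-2, 2], [2, -12]].
det(H) = (-2)·(-12) − 2² = 20.
det(H) > 0 and tr(H) = -14 < 0, so H is negative definite and the point is a local maximum.

local maximum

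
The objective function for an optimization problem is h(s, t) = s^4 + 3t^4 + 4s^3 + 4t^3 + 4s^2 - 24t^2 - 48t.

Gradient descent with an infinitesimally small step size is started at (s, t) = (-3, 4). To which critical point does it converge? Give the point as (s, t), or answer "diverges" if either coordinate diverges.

h is separable, so gradient descent decouples: s follows -∂h/∂s, t follows -∂h/∂t.
∂h/∂s = 4s(s + 1)(s + 2); at s=-3 this is -24, so s increases.
∂h/∂t = 12(t - 2)(t + 1)(t + 2); at t=4 this is 720, so t decreases.
s converges to its nearest critical value -2 (a local min of the s-part); t converges to 2. The iterate converges to (-2, 2).

(-2, 2)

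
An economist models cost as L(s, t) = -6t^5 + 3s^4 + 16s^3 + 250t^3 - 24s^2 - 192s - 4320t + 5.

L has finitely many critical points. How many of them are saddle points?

6

L separates as a function of s plus a function of t, so ∇L=0 decouples.
∂L/∂s = 12(s - 2)(s + 2)(s + 4) = 0 at s ∈ {-4, -2, 2}; ∂L/∂t = -30(t - 4)(t - 3)(t + 3)(t + 4) = 0 at t ∈ {-4, -3, 3, 4}.
The Hessian is diagonal: diag(L_ss, L_tt). Second derivatives: L_ss(-4)=144, L_ss(-2)=-96, L_ss(2)=288; L_tt(-4)=1680, L_tt(-3)=-1260, L_tt(3)=1260, L_tt(4)=-1680.
Saddle points occur where the two diagonal entries have opposite signs: (-4, -3), (-4, 4), (-2, -4), (-2, 3), (2, -3), (2, 4). Count: 6.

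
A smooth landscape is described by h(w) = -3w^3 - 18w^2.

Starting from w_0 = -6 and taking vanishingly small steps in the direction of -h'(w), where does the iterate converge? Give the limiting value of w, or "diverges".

h'(w) = -9w(w + 4), so h'(-6) = -108.
Gradient descent moves in the -h' direction, i.e. w is increasing.
The nearest critical point in that direction is w = -4, where h'' = 36 > 0 (a local minimum). The iterate converges there.

-4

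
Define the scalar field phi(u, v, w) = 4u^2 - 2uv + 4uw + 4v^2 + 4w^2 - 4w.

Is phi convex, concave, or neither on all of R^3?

phi is quadratic, so its Hessian is the constant matrix H = [[8, -2, 4], [-2, 8, 0], [4, 0, 8]].
Leading principal minors: 8, 60, 352.
All positive ⇒ H ≻ 0 ⇒ convex.

convex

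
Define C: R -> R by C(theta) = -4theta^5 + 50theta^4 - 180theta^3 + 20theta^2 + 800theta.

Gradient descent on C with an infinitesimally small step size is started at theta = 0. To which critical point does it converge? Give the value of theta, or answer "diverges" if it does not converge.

C'(theta) = -20(theta - 5)(theta - 4)(theta - 2)(theta + 1), so C'(0) = 800.
Gradient descent moves in the -C' direction, i.e. theta is decreasing.
The nearest critical point in that direction is theta = -1, where C'' = 1800 > 0 (a local minimum). The iterate converges there.

-1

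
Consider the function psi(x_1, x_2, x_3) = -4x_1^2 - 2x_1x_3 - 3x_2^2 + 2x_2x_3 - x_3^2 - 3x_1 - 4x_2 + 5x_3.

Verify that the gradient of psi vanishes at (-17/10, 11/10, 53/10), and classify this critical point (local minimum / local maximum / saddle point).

∇psi = (-8x_1 - 2x_3 - 3, -6x_2 + 2x_3 - 4, -2x_1 + 2x_2 - 2x_3 + 5); substituting (-17/10, 11/10, 53/10) gives ∇psi = (0, 0, 0), so (-17/10, 11/10, 53/10) is indeed a critical point.
The Hessian is constant: H = [[-8, 0, -2], [0, -6, 2], [-2, 2, -2]].
Leading principal minors: Δ₁ = -8, Δ₂ = 48, Δ₃ = -40.
The minors alternate sign starting negative (−, +, −), so H is negative definite: a local maximum.

local maximum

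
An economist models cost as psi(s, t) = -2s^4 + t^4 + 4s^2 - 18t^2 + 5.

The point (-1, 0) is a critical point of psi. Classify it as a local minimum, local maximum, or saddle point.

The mixed partial ∂²psi/∂s∂t is 0, so the Hessian at any point is diag(psi_ss, psi_tt) = diag(8(-3s^2 + 1), 12(t^2 - 3)).
At (-1, 0): H = diag(-16, -36).
Both eigenvalues are negative, so H is negative definite: a local maximum.

local maximum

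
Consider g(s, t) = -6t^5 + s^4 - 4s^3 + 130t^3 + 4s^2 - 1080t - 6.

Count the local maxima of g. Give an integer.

2

g separates as a function of s plus a function of t, so ∇g=0 decouples.
∂g/∂s = 4s(s - 2)(s - 1) = 0 at s ∈ {0, 1, 2}; ∂g/∂t = -30(t - 3)(t - 2)(t + 2)(t + 3) = 0 at t ∈ {-3, -2, 2, 3}.
The Hessian is diagonal: diag(g_ss, g_tt). Second derivatives: g_ss(0)=8, g_ss(1)=-4, g_ss(2)=8; g_tt(-3)=900, g_tt(-2)=-600, g_tt(2)=600, g_tt(3)=-900.
Local maxima occur where both diagonal entries negative: (1, -2), (1, 3). Count: 2.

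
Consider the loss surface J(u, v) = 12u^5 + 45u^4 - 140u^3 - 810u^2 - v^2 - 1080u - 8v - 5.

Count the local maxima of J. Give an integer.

2

J separates as a function of u plus a function of v, so ∇J=0 decouples.
∂J/∂u = 60(u - 3)(u + 1)(u + 2)(u + 3) = 0 at u ∈ {-3, -2, -1, 3}; ∂J/∂v = -2(v + 4) = 0 at v ∈ {-4}.
The Hessian is diagonal: diag(J_uu, J_vv). Second derivatives: J_uu(-3)=-720, J_uu(-2)=300, J_uu(-1)=-480, J_uu(3)=7200; J_vv(-4)=-2.
Local maxima occur where both diagonal entries negative: (-3, -4), (-1, -4). Count: 2.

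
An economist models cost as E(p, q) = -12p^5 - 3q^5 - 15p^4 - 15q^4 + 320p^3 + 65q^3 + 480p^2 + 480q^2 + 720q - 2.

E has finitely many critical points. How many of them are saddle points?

E separates as a function of p plus a function of q, so ∇E=0 decouples.
∂E/∂p = -60p(p - 4)(p + 1)(p + 4) = 0 at p ∈ {-4, -1, 0, 4}; ∂E/∂q = -15(q - 4)(q + 1)(q + 3)(q + 4) = 0 at q ∈ {-4, -3, -1, 4}.
The Hessian is diagonal: diag(E_pp, E_qq). Second derivatives: E_pp(-4)=5760, E_pp(-1)=-900, E_pp(0)=960, E_pp(4)=-9600; E_qq(-4)=360, E_qq(-3)=-210, E_qq(-1)=450, E_qq(4)=-4200.
Saddle points occur where the two diagonal entries have opposite signs: (-4, -3), (-4, 4), (-1, -4), (-1, -1), (0, -3), (0, 4), (4, -4), (4, -1). Count: 8.

8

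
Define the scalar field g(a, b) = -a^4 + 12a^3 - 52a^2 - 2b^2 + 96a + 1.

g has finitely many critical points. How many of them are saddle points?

g separates as a function of a plus a function of b, so ∇g=0 decouples.
∂g/∂a = -4(a - 4)(a - 3)(a - 2) = 0 at a ∈ {2, 3, 4}; ∂g/∂b = -4b = 0 at b ∈ {0}.
The Hessian is diagonal: diag(g_aa, g_bb). Second derivatives: g_aa(2)=-8, g_aa(3)=4, g_aa(4)=-8; g_bb(0)=-4.
Saddle points occur where the two diagonal entries have opposite signs: (3, 0). Count: 1.

1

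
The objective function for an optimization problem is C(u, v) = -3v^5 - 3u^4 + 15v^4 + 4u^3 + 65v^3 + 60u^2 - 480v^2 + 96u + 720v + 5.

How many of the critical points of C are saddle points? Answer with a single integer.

C separates as a function of u plus a function of v, so ∇C=0 decouples.
∂C/∂u = -12(u - 4)(u + 1)(u + 2) = 0 at u ∈ {-2, -1, 4}; ∂C/∂v = -15(v - 4)(v - 3)(v - 1)(v + 4) = 0 at v ∈ {-4, 1, 3, 4}.
The Hessian is diagonal: diag(C_uu, C_vv). Second derivatives: C_uu(-2)=-72, C_uu(-1)=60, C_uu(4)=-360; C_vv(-4)=4200, C_vv(1)=-450, C_vv(3)=210, C_vv(4)=-360.
Saddle points occur where the two diagonal entries have opposite signs: (-2, -4), (-2, 3), (-1, 1), (-1, 4), (4, -4), (4, 3). Count: 6.

6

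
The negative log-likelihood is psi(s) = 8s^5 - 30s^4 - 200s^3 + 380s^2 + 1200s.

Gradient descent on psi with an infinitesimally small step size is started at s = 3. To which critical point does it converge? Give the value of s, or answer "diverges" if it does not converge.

5

psi'(s) = 40(s - 5)(s - 2)(s + 1)(s + 3), so psi'(3) = -1920.
Gradient descent moves in the -psi' direction, i.e. s is increasing.
The nearest critical point in that direction is s = 5, where psi'' = 5760 > 0 (a local minimum). The iterate converges there.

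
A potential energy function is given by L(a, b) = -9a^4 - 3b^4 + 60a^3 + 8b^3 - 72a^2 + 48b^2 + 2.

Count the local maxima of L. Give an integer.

L separates as a function of a plus a function of b, so ∇L=0 decouples.
∂L/∂a = -36a(a - 4)(a - 1) = 0 at a ∈ {0, 1, 4}; ∂L/∂b = -12b(b - 4)(b + 2) = 0 at b ∈ {-2, 0, 4}.
The Hessian is diagonal: diag(L_aa, L_bb). Second derivatives: L_aa(0)=-144, L_aa(1)=108, L_aa(4)=-432; L_bb(-2)=-144, L_bb(0)=96, L_bb(4)=-288.
Local maxima occur where both diagonal entries negative: (0, -2), (0, 4), (4, -2), (4, 4). Count: 4.

4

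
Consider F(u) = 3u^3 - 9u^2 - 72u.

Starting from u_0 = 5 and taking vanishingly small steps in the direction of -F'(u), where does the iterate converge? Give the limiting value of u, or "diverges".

4

F'(u) = 9(u - 4)(u + 2), so F'(5) = 63.
Gradient descent moves in the -F' direction, i.e. u is decreasing.
The nearest critical point in that direction is u = 4, where F'' = 54 > 0 (a local minimum). The iterate converges there.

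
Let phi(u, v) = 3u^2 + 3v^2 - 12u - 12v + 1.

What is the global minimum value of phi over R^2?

phi(u,v) separates as P(u) + Q(v) + 1, so its minimum is min P + min Q + 1.
P'(u) = 6u - 12 vanishes at u ∈ {2}; Q'(v) = 6v - 12 vanishes at v ∈ {2}.
Local minima of P (where P''>0): P(2)=-12. Local minima of Q: Q(2)=-12.
So the global minimum of phi is P(2) + Q(2) + 1 = -12 − 12 + 1 = -23, attained at (2, 2).

-23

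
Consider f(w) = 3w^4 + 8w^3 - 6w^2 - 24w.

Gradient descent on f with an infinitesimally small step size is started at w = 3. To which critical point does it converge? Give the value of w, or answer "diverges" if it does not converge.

1

f'(w) = 12(w - 1)(w + 1)(w + 2), so f'(3) = 480.
Gradient descent moves in the -f' direction, i.e. w is decreasing.
The nearest critical point in that direction is w = 1, where f'' = 72 > 0 (a local minimum). The iterate converges there.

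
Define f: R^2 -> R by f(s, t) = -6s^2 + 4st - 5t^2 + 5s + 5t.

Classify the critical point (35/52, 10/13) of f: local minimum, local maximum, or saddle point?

local maximum

The Hessian of f is constant: H = [[-12, 4], [4, -10]].
det(H) = (-12)·(-10) − 4² = 104.
det(H) > 0 and tr(H) = -22 < 0, so H is negative definite and the point is a local maximum.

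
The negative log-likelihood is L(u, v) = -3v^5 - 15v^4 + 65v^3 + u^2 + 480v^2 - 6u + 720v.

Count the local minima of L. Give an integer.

L separates as a function of u plus a function of v, so ∇L=0 decouples.
∂L/∂u = 2(u - 3) = 0 at u ∈ {3}; ∂L/∂v = -15(v - 4)(v + 1)(v + 3)(v + 4) = 0 at v ∈ {-4, -3, -1, 4}.
The Hessian is diagonal: diag(L_uu, L_vv). Second derivatives: L_uu(3)=2; L_vv(-4)=360, L_vv(-3)=-210, L_vv(-1)=450, L_vv(4)=-4200.
Local minima occur where both diagonal entries positive: (3, -4), (3, -1). Count: 2.

2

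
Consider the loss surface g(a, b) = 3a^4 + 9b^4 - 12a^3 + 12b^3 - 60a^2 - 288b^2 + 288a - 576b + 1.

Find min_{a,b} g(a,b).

g(a,b) separates as P(a) + Q(b) + 1, so its minimum is min P + min Q + 1.
P'(a) = 12(a - 4)(a - 2)(a + 3) vanishes at a ∈ {-3, 2, 4}; Q'(b) = 36(b - 4)(b + 1)(b + 4) vanishes at b ∈ {-4, -1, 4}.
Local minima of P (where P''>0): P(-3)=-837, P(4)=192. Local minima of Q: Q(-4)=-768, Q(4)=-3840.
So the global minimum of g is P(-3) + Q(4) + 1 = -837 − 3840 + 1 = -4676, attained at (-3, 4).

-4676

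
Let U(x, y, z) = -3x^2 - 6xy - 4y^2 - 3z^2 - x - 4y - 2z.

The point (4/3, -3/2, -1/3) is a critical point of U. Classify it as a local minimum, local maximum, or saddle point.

local maximum

The Hessian is constant: H = [[-6, -6, 0], [-6, -8, 0], [0, 0, -6]].
Leading principal minors: Δ₁ = -6, Δ₂ = 12, Δ₃ = -72.
The minors alternate sign starting negative (−, +, −), so H is negative definite: a local maximum.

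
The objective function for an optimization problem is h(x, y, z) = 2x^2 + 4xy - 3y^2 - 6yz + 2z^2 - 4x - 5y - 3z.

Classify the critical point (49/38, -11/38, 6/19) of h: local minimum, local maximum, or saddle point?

The Hessian is constant: H = [[4, 4, 0], [4, -6, -6], [0, -6, 4]].
Leading principal minors: Δ₁ = 4, Δ₂ = -40, Δ₃ = -304.
The minors fit neither the all-positive nor the alternating-sign pattern, so H is indefinite: a saddle point.

saddle point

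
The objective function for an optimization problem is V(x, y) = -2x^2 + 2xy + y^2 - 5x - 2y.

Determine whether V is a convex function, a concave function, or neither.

V is quadratic, so its Hessian is the constant matrix H = [[-4, 2], [2, 2]].
det(H) = -12, tr(H) = -2.
det(H) < 0, so H is indefinite: neither convex nor concave.

neither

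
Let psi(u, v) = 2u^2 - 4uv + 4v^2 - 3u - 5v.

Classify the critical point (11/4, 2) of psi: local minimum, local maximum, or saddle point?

local minimum

The Hessian of psi is constant: H = [[4, -4], [-4, 8]].
det(H) = 4·8 − (-4)² = 16.
det(H) > 0 and tr(H) = 12 > 0, so H is positive definite and the point is a local minimum.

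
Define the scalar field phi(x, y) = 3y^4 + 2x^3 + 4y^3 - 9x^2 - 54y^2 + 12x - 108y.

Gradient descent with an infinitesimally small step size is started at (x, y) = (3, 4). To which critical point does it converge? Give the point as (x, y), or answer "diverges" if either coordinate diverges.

(2, 3)

phi is separable, so gradient descent decouples: x follows -∂phi/∂x, y follows -∂phi/∂y.
∂phi/∂x = 6(x - 2)(x - 1); at x=3 this is 12, so x decreases.
∂phi/∂y = 12(y - 3)(y + 1)(y + 3); at y=4 this is 420, so y decreases.
x converges to its nearest critical value 2 (a local min of the x-part); y converges to 3. The iterate converges to (2, 3).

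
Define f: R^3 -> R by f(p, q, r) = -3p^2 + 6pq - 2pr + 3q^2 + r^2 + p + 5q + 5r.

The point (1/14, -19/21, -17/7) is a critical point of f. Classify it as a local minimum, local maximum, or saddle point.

saddle point

The Hessian is constant: H = [[-6, 6, -2], [6, 6, 0], [-2, 0, 2]].
Leading principal minors: Δ₁ = -6, Δ₂ = -72, Δ₃ = -168.
The minors fit neither the all-positive nor the alternating-sign pattern, so H is indefinite: a saddle point.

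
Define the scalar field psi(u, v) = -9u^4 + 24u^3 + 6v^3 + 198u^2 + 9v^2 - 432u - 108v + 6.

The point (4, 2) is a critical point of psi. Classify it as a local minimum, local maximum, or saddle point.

The mixed partial ∂²psi/∂u∂v is 0, so the Hessian at any point is diag(psi_uu, psi_vv) = diag(36(-3u^2 + 4u + 11), 18(2v + 1)).
At (4, 2): H = diag(-756, 90).
The eigenvalues have opposite signs, so H is indefinite: a saddle point.

saddle point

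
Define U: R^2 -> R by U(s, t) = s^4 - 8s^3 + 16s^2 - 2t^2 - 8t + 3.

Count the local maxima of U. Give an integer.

U separates as a function of s plus a function of t, so ∇U=0 decouples.
∂U/∂s = 4s(s - 4)(s - 2) = 0 at s ∈ {0, 2, 4}; ∂U/∂t = -4(t + 2) = 0 at t ∈ {-2}.
The Hessian is diagonal: diag(U_ss, U_tt). Second derivatives: U_ss(0)=32, U_ss(2)=-16, U_ss(4)=32; U_tt(-2)=-4.
Local maxima occur where both diagonal entries negative: (2, -2). Count: 1.

1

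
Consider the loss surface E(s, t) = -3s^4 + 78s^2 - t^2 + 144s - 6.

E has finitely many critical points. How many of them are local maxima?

2

E separates as a function of s plus a function of t, so ∇E=0 decouples.
∂E/∂s = -12(s - 4)(s + 1)(s + 3) = 0 at s ∈ {-3, -1, 4}; ∂E/∂t = -2t = 0 at t ∈ {0}.
The Hessian is diagonal: diag(E_ss, E_tt). Second derivatives: E_ss(-3)=-168, E_ss(-1)=120, E_ss(4)=-420; E_tt(0)=-2.
Local maxima occur where both diagonal entries negative: (-3, 0), (4, 0). Count: 2.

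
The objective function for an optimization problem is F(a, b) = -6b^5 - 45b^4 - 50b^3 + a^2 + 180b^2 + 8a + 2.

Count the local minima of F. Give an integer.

2

F separates as a function of a plus a function of b, so ∇F=0 decouples.
∂F/∂a = 2(a + 4) = 0 at a ∈ {-4}; ∂F/∂b = -30b(b - 1)(b + 3)(b + 4) = 0 at b ∈ {-4, -3, 0, 1}.
The Hessian is diagonal: diag(F_aa, F_bb). Second derivatives: F_aa(-4)=2; F_bb(-4)=600, F_bb(-3)=-360, F_bb(0)=360, F_bb(1)=-600.
Local minima occur where both diagonal entries positive: (-4, -4), (-4, 0). Count: 2.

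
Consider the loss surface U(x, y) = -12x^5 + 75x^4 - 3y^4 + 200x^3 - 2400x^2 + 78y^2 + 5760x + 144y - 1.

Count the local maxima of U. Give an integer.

U separates as a function of x plus a function of y, so ∇U=0 decouples.
∂U/∂x = -60(x - 4)(x - 3)(x - 2)(x + 4) = 0 at x ∈ {-4, 2, 3, 4}; ∂U/∂y = -12(y - 4)(y + 1)(y + 3) = 0 at y ∈ {-3, -1, 4}.
The Hessian is diagonal: diag(U_xx, U_yy). Second derivatives: U_xx(-4)=20160, U_xx(2)=-720, U_xx(3)=420, U_xx(4)=-960; U_yy(-3)=-168, U_yy(-1)=120, U_yy(4)=-420.
Local maxima occur where both diagonal entries negative: (2, -3), (2, 4), (4, -3), (4, 4). Count: 4.

4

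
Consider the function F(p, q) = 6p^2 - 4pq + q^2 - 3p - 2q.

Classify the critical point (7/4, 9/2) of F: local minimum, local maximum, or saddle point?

The Hessian of F is constant: H = [[12, -4], [-4, 2]].
det(H) = 12·2 − (-4)² = 8.
det(H) > 0 and tr(H) = 14 > 0, so H is positive definite and the point is a local minimum.

local minimum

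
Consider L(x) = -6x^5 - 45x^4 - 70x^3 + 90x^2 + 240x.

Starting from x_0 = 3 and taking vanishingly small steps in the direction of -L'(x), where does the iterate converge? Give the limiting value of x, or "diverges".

L'(x) = -30(x - 1)(x + 1)(x + 2)(x + 4), so L'(3) = -8400.
Gradient descent moves in the -L' direction, i.e. x is increasing.
There is no critical point above x=3, and L' keeps the same sign, so the iterate runs off to +∞.

diverges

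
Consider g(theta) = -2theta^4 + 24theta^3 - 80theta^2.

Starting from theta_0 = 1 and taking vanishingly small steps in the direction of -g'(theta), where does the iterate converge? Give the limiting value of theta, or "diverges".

4

g'(theta) = -8theta(theta - 5)(theta - 4), so g'(1) = -96.
Gradient descent moves in the -g' direction, i.e. theta is increasing.
The nearest critical point in that direction is theta = 4, where g'' = 32 > 0 (a local minimum). The iterate converges there.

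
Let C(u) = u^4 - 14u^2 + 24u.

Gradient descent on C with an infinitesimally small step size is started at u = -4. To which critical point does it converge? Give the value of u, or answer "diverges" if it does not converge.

-3

C'(u) = 4(u - 2)(u - 1)(u + 3), so C'(-4) = -120.
Gradient descent moves in the -C' direction, i.e. u is increasing.
The nearest critical point in that direction is u = -3, where C'' = 80 > 0 (a local minimum). The iterate converges there.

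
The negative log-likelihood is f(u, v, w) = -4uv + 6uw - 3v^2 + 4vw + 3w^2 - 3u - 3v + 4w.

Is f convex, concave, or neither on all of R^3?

neither

f is quadratic, so its Hessian is the constant matrix H = [[0, -4, 6], [-4, -6, 4], [6, 4, 6]].
Leading principal minors: 0, -16, -72.
Neither pattern holds ⇒ H is indefinite ⇒ neither convex nor concave.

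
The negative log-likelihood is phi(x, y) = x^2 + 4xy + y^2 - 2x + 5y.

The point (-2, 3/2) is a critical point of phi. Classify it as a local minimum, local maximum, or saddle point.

The Hessian of phi is constant: H = [[2, 4], [4, 2]].
det(H) = 2·2 − 4² = -12.
Since det(H) < 0, H is indefinite and the critical point is a saddle point.

saddle point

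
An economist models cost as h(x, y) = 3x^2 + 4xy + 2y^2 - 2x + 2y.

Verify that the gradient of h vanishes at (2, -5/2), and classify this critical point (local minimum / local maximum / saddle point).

∇h = (6x + 4y - 2, 4x + 4y + 2); substituting (2, -5/2) gives ∇h = (0, 0), so (2, -5/2) is indeed a critical point.
The Hessian of h is constant: H = [[6, 4], [4, 4]].
det(H) = 6·4 − 4² = 8.
det(H) > 0 and tr(H) = 10 > 0, so H is positive definite and the point is a local minimum.

local minimum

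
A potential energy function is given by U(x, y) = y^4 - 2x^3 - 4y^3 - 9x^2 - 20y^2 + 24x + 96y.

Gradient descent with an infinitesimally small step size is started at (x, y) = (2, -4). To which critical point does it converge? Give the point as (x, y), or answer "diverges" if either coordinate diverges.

diverges

U is separable, so gradient descent decouples: x follows -∂U/∂x, y follows -∂U/∂y.
∂U/∂x = -6(x - 1)(x + 4); at x=2 this is -36, so x increases.
∂U/∂y = 4(y - 4)(y - 2)(y + 3); at y=-4 this is -192, so y increases.
The x-coordinate has no critical point in that direction and runs off to infinity.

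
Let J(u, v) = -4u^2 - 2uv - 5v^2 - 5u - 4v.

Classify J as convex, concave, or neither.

J is quadratic, so its Hessian is the constant matrix H = [[-8, -2], [-2, -10]].
det(H) = 76, tr(H) = -18.
det(H) > 0 and tr(H) < 0, so H is negative definite everywhere: concave.

concave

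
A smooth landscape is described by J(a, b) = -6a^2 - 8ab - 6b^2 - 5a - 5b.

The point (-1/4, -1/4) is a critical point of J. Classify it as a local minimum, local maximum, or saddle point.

The Hessian of J is constant: H = [[-12, -8], [-8, -12]].
det(H) = (-12)·(-12) − (-8)² = 80.
det(H) > 0 and tr(H) = -24 < 0, so H is negative definite and the point is a local maximum.

local maximum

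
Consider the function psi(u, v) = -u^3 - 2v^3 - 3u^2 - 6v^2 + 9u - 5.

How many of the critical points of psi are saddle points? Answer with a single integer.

psi separates as a function of u plus a function of v, so ∇psi=0 decouples.
∂psi/∂u = -3(u - 1)(u + 3) = 0 at u ∈ {-3, 1}; ∂psi/∂v = -6v(v + 2) = 0 at v ∈ {-2, 0}.
The Hessian is diagonal: diag(psi_uu, psi_vv). Second derivatives: psi_uu(-3)=12, psi_uu(1)=-12; psi_vv(-2)=12, psi_vv(0)=-12.
Saddle points occur where the two diagonal entries have opposite signs: (-3, 0), (1, -2). Count: 2.

2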